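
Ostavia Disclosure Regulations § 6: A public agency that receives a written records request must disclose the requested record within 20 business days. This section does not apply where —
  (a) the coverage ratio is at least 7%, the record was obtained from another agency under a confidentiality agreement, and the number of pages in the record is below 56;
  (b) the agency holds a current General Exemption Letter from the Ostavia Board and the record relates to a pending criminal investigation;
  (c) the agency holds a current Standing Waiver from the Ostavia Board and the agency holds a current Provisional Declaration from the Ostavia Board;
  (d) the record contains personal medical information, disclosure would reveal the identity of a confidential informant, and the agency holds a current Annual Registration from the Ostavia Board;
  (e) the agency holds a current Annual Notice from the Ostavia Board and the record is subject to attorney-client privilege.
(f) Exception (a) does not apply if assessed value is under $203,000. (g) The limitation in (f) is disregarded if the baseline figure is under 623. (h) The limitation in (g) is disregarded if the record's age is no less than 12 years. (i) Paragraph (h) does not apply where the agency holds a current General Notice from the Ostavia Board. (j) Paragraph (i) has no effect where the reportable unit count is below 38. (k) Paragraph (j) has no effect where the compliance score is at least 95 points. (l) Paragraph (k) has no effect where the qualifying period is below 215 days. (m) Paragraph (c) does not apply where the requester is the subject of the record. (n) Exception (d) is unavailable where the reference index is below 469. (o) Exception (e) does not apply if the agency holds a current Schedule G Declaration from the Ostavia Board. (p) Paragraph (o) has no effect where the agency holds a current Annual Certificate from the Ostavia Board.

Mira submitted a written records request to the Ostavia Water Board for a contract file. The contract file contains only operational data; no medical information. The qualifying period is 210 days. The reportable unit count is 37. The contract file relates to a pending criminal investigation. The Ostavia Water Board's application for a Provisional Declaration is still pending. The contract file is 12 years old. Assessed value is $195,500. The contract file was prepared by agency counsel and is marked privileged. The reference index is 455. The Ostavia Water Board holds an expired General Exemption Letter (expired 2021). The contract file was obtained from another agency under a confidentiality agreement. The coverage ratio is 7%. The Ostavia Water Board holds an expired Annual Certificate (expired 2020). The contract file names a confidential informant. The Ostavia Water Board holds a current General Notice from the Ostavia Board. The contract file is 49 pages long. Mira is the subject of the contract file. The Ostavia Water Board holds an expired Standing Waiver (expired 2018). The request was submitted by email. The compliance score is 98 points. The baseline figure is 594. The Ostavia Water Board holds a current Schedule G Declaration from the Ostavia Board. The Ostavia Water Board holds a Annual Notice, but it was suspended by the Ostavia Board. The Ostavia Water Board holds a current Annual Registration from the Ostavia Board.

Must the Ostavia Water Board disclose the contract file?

Yes — the Ostavia Water Board must disclose the contract file.

All of (a)'s requirements are met (the coverage ratio is 7%, meeting the 7% threshold; the contract file was obtained under a confidentiality agreement; the number of pages in the record is 49, below the 56 limit). However, paragraphs (f)–(l) must be considered: (f) operates — assessed value is $195,500, under the $203,000 limit. (g) would limit (f) — the baseline figure is 594, under the 623 limit — but (h) sets (g) aside: (h) operates against (g): the record's age is 12 years, meeting the 12 years threshold. (i) applies (a current General Notice is held), but yields to (j): (j) applies — the reportable unit count is 37, below the 38 limit. (k) would limit (j) — the compliance score is 98 points, meeting the 95 points threshold — but (l) sets (k) aside: (l) is triggered — the qualifying period is 210 days, below the 215 days limit. (a) is therefore removed.
Exception (b) does not apply: the General Exemption Letter is not current.
Exception (c) fails — there is no Standing Waiver in force.
Exception (d) fails — the contract file contains only operational data.
Exception (e) fails — there is no Annual Notice in force.
None of the exceptions is available; § 6 applies in full.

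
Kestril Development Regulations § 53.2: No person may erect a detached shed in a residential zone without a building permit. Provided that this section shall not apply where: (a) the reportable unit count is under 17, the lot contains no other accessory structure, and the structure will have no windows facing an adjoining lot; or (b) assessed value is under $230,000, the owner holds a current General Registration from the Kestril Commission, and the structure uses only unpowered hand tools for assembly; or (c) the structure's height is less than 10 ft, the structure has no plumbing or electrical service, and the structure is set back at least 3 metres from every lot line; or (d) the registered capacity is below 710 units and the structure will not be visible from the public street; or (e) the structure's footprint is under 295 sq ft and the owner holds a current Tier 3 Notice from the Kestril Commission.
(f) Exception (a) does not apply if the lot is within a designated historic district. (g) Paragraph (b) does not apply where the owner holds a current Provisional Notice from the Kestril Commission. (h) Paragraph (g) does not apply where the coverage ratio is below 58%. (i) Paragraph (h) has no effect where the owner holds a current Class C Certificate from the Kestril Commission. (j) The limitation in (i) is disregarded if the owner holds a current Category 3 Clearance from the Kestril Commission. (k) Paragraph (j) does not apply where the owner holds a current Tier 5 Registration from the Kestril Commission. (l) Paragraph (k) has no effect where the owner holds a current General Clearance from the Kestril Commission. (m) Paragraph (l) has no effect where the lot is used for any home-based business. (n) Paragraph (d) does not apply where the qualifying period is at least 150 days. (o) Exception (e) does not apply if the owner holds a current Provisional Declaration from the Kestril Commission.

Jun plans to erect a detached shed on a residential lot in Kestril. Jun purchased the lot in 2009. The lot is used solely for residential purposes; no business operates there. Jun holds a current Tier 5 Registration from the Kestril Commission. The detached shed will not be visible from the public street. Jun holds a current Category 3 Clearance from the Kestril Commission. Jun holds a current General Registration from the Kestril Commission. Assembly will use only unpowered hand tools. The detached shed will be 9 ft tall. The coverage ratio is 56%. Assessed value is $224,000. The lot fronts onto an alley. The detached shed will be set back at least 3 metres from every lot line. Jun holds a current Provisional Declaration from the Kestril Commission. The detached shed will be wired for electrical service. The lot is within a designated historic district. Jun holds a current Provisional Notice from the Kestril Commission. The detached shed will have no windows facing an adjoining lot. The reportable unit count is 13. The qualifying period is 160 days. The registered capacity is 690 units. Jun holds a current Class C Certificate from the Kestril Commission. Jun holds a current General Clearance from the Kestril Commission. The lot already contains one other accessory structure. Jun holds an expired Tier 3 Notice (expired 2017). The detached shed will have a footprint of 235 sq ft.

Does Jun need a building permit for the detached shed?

No — exception (b) applies; Jun does not need a building permit.

Exception (a) requires that the lot contains no other accessory structure; but the lot already has another accessory structure, so (a) is unavailable.
All of (b)'s requirements are met (assessed value is $224,000, under the $230,000 limit; a current General Registration is held; assembly uses only hand tools). As to paragraphs (g)–(m): (g) would limit (b) — a current Provisional Notice is held — but (h) sets (g) aside: (h) operates against (g): the coverage ratio is 56%, below the 58% limit. (i) would limit (h) — a current Class C Certificate is held — but (j) sets (i) aside: (j) operates against (i): a current Category 3 Clearance is held. (k) applies (a current Tier 5 Registration is held), but is itself disapplied by (l): (l) operates — a current General Clearance is held. (m), which would lift (l), is inapplicable — the lot is solely residential. Exception (b) stands.
Exception (c) fails — electrical service is planned.
All of (d)'s requirements are met (the registered capacity is 690 units, below the 710 units limit; the structure will not be visible from the street). Turning to paragraph (n): (n) operates against (d): the qualifying period is 160 days, meeting the 150 days threshold. Exception (d) does not apply.
Exception (e) requires that the owner holds a current Tier 3 Notice from the Kestril Commission; but there is no Tier 3 Notice in force, so (e) is unavailable.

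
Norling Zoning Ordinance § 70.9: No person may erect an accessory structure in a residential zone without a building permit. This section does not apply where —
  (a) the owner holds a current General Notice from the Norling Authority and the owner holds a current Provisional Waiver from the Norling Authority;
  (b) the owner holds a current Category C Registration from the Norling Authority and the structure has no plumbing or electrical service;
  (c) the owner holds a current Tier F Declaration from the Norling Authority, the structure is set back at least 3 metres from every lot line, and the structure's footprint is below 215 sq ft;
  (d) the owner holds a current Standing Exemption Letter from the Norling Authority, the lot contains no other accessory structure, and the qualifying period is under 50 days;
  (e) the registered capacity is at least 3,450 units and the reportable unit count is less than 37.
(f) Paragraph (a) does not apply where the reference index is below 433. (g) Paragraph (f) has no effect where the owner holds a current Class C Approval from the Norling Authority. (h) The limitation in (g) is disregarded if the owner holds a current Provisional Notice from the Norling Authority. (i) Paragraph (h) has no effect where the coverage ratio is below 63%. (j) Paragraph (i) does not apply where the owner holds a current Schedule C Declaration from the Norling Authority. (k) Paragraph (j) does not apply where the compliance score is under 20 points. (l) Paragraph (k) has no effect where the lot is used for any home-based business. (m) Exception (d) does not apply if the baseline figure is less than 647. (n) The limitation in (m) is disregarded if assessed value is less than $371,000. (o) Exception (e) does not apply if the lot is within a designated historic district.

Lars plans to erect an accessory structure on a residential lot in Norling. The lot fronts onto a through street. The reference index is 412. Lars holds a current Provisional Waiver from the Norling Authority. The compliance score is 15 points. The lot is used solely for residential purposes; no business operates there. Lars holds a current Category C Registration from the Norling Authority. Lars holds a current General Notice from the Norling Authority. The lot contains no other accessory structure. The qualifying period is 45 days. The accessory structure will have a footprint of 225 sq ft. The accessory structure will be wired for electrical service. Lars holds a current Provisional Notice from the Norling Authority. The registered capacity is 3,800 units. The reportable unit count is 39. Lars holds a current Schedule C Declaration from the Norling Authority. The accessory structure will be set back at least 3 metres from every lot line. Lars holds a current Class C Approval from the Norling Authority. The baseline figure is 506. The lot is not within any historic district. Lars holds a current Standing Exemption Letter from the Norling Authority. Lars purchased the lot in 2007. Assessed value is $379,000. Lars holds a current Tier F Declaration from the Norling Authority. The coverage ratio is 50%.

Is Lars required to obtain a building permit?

Exception (a)'s conditions are all satisfied: a current General Notice is held; a current Provisional Waiver is held. Under paragraphs (f)–(l): (f) would limit (a) — the reference index is 412, below the 433 limit — but (g) sets (f) aside: (g) operates — a current Class C Approval is held. (h) is engaged (a current Provisional Notice is held), but is itself disapplied by (i): (i) operates against (h): the coverage ratio is 50%, below the 63% limit. (j) applies (a current Schedule C Declaration is held), but is set aside by (k): (k) applies — the compliance score is 15 points, under the 20 points limit. (l) is not triggered (the lot is solely residential), so (k) stands. So (a) applies.
Exception (b) requires that the structure has no plumbing or electrical service; but electrical service is planned, so (b) is unavailable.
Exception (c) does not apply: the structure's footprint is 225 sq ft, not below 215 sq ft.
Exception (d)'s conditions are all satisfied: a current Standing Exemption Letter is held; the lot has no other accessory structure; the qualifying period is 45 days, under the 50 days limit. However, paragraphs (m)–(n) must be considered: (m) operates against (d): the baseline figure is 506, less than the 647 limit. (n), which would lift (m), is not triggered — assessed value is $379,000, not less than $371,000. (d) is therefore removed.
Exception (e) does not apply: the reportable unit count is 39, not less than 37.

No — exception (a) applies; Lars does not need a building permit.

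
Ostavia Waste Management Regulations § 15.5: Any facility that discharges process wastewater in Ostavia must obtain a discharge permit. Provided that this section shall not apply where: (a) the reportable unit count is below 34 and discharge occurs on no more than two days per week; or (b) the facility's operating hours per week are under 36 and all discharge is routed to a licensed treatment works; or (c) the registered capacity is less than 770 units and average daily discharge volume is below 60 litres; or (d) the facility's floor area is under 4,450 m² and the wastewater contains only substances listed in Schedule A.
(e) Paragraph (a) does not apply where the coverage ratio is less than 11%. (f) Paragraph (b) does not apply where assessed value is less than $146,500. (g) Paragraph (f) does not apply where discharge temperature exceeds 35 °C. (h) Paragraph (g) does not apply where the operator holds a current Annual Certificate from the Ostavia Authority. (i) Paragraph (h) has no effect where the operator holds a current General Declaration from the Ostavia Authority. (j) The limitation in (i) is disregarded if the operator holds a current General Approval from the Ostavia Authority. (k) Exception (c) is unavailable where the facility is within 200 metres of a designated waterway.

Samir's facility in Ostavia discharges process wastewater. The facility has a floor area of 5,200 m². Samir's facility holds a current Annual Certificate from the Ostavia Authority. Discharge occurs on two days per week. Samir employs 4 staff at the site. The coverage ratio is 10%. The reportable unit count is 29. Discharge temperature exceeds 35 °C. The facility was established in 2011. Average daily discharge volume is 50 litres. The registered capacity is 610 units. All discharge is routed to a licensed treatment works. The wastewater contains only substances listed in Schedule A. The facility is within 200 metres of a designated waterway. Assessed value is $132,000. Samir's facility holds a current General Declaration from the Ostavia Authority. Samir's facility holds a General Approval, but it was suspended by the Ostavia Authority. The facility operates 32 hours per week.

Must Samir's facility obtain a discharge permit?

No — exception (b) applies; Samir's facility is not required to obtain a discharge permit.

All of (a)'s requirements are met (the reportable unit count is 29, below the 34 limit; discharge occurs on no more than two days per week). But: (e) operates against (a): the coverage ratio is 10%, less than the 11% limit. Exception (a) does not apply.
All of (b)'s requirements are met (the facility's operating hours per week are 32, under the 36 limit; discharge is routed to a licensed treatment works). Under paragraphs (f)–(j): (f) would limit (b) — assessed value is $132,000, less than the $146,500 limit — but (g) sets (f) aside: (g) is engaged — discharge temperature exceeds 35 °C. (h) operates (a current Annual Certificate is held), but is set aside by (i): (i) operates against (h): a current General Declaration is held. (j), which would lift (i), is inapplicable — no current General Approval is held. Exception (b) stands.
Exception (c)'s conditions are all satisfied: the registered capacity is 610 units, less than the 770 units limit; average daily discharge volume is 50 litres, below the 60 litres limit. But applying paragraph (k): (k) operates against (c): the facility is within 200 m of a designated waterway. Exception (c) does not apply.
Exception (d) fails — the facility's floor area is 5,200 m², not under 4,450 m².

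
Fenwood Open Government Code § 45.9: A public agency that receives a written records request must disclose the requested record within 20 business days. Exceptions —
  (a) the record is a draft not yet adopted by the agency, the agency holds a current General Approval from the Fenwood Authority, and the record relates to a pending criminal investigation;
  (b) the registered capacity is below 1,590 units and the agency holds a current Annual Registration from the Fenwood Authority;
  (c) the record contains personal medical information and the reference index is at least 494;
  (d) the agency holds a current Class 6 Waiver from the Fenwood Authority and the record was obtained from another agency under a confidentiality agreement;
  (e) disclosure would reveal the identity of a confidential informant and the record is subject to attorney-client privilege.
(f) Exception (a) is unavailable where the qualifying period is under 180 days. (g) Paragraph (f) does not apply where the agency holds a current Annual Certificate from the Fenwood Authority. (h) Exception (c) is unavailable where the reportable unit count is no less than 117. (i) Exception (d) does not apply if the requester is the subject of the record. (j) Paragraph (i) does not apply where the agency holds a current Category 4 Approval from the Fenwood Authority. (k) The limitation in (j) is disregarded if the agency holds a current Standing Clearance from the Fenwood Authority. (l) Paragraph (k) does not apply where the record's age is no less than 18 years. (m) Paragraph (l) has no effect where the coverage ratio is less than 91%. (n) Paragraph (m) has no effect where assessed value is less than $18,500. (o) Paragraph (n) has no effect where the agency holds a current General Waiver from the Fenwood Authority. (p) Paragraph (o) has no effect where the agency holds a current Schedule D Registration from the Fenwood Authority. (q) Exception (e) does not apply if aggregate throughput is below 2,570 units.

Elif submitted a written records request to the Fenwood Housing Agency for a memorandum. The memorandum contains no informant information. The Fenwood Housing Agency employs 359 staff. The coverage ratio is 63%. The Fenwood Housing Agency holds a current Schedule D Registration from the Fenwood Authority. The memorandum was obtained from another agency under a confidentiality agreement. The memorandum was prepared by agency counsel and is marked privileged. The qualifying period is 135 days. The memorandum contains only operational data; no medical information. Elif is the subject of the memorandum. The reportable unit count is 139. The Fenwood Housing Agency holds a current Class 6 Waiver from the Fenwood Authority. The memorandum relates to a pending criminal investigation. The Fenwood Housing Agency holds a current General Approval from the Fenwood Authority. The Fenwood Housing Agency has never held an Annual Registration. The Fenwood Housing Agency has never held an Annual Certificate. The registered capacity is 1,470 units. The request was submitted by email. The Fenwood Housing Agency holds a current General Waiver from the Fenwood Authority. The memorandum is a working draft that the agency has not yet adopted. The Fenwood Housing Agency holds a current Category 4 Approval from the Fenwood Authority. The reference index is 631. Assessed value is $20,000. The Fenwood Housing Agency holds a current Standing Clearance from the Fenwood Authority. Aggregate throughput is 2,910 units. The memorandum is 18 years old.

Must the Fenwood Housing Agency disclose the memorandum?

Yes — the Fenwood Housing Agency must disclose the memorandum.

All of (a)'s requirements are met (the memorandum is an unadopted draft; a current General Approval is held; the memorandum relates to a pending investigation). However, paragraphs (f)–(g) must be considered: (f) operates against (a): the qualifying period is 135 days, under the 180 days limit. (g) is not engaged (the Annual Certificate is not current), so (f) stands. Exception (a) does not apply.
Exception (b) fails — there is no Annual Registration in force.
Exception (c) requires that the record contains personal medical information; but the memorandum contains only operational data, so (c) is unavailable.
Exception (d): a current Class 6 Waiver is held; the memorandum was obtained under a confidentiality agreement — every condition holds. However, paragraphs (i)–(p) must be considered: (i) operates against (d): Elif is the subject of the memorandum. (j) would limit (i) — a current Category 4 Approval is held — but (k) sets (j) aside: (k) operates against (j): a current Standing Clearance is held. (l) is engaged (the record's age is 18 years, meeting the 18 years threshold), but is itself disapplied by (m): (m) operates — the coverage ratio is 63%, less than the 91% limit. (n) is not engaged (assessed value is $20,000, not less than $18,500), so (m) stands. So (d) is unavailable.
Exception (e) requires that disclosure would reveal the identity of a confidential informant; but the memorandum contains no informant information, so (e) is unavailable.
Every exception is unavailable, so the rule governs.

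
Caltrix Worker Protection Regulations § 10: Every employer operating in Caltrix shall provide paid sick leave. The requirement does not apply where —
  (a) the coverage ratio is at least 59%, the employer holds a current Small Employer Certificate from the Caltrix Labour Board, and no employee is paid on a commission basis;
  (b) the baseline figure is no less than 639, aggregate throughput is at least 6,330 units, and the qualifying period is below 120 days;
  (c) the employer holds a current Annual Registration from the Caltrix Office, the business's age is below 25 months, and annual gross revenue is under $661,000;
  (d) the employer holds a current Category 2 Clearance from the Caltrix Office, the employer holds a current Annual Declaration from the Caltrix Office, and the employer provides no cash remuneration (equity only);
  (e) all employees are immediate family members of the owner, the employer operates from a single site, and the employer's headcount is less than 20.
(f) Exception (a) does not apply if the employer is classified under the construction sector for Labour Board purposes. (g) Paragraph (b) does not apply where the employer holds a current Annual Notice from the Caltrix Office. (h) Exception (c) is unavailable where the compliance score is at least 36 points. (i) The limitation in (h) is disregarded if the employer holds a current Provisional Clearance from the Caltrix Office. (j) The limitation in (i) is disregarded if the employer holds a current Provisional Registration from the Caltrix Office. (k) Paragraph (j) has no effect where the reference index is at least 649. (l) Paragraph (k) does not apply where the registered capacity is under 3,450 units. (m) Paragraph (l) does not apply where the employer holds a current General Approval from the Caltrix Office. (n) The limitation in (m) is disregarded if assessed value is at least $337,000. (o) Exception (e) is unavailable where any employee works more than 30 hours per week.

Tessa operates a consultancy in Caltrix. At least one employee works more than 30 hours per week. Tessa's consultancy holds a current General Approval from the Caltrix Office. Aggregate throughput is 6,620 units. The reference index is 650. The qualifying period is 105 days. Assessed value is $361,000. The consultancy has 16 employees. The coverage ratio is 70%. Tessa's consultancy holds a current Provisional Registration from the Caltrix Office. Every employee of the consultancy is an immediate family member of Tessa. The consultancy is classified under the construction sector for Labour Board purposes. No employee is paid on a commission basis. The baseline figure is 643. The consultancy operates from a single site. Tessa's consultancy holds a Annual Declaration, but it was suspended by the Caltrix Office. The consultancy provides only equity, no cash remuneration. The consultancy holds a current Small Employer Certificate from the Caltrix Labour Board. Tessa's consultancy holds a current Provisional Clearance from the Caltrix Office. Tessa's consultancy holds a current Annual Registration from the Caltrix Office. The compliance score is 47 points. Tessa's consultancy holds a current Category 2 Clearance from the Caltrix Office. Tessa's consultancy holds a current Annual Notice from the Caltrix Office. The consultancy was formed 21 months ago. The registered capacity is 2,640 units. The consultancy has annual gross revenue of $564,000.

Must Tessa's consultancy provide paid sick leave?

Exception (a)'s conditions are all satisfied: the coverage ratio is 70%, meeting the 59% threshold; a current Small Employer Certificate is held; no employee is paid on commission. But: (f) operates against (a): the consultancy is classified under the construction sector. So (a) is unavailable.
All of (b)'s requirements are met (the baseline figure is 643, meeting the 639 threshold; aggregate throughput is 6,620 units, meeting the 6,330 units threshold; the qualifying period is 105 days, below the 120 days limit). But: (g) is triggered — a current Annual Notice is held. So (b) is unavailable.
All of (c)'s requirements are met (a current Annual Registration is held; the business's age is 21 months, below the 25 months limit; annual gross revenue is $564,000, under the $661,000 limit). But applying paragraphs (h)–(n): (h) is triggered — the compliance score is 47 points, meeting the 36 points threshold. (i) is triggered (a current Provisional Clearance is held), but is set aside by (j): (j) operates against (i): a current Provisional Registration is held. (k) would limit (j) — the reference index is 650, meeting the 649 threshold — but (l) sets (k) aside: (l) operates against (k): the registered capacity is 2,640 units, under the 3,450 units limit. (m) is triggered (a current General Approval is held), but yields to (n): (n) operates — assessed value is $361,000, meeting the $337,000 threshold. So (c) is unavailable.
Exception (d) does not apply: no current Annual Declaration is held.
Exception (e): every employee is an immediate family member; the employer operates from a single site; the employer's headcount is 16, less than the 20 limit — every condition holds. Turning to paragraph (o): (o) operates against (e): at least one employee exceeds 30 hours/week. So (e) is unavailable.
No exception displaces § 10.

Yes — Tessa's consultancy must provide paid sick leave.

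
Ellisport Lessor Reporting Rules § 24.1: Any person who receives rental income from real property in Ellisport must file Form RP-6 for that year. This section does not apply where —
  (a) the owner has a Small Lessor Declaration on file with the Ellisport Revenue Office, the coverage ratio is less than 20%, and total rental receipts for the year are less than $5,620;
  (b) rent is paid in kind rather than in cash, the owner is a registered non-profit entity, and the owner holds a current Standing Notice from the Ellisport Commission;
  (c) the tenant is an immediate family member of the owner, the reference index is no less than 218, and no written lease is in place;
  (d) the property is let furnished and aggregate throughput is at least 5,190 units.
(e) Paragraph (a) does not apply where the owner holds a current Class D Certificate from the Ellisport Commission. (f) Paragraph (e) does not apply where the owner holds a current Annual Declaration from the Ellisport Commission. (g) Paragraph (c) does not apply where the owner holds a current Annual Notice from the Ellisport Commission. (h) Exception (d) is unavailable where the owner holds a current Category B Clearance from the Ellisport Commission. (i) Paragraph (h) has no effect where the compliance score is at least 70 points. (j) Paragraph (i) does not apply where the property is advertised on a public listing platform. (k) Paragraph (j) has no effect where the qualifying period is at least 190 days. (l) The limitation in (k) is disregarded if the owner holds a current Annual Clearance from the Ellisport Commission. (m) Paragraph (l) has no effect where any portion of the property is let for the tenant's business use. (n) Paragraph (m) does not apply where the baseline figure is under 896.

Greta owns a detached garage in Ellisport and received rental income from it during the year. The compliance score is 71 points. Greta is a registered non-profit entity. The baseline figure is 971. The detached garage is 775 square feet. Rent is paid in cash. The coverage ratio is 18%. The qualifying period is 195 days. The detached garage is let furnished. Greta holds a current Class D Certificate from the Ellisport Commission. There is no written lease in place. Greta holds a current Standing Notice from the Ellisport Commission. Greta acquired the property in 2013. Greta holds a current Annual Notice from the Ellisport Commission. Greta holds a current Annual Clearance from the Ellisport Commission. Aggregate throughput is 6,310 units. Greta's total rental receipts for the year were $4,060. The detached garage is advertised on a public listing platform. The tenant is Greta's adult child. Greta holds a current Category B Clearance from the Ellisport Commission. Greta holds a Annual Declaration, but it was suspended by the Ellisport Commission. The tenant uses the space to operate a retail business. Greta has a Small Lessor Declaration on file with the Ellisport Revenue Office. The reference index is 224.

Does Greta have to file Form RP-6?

No — exception (d) applies; Greta is not required to file Form RP-6.

Exception (a): a Small Lessor Declaration is on file; the coverage ratio is 18%, less than the 20% limit; total rental receipts for the year are $4,060, less than the $5,620 limit — every condition holds. But applying paragraphs (e)–(f): (e) is triggered — a current Class D Certificate is held. (f) is not engaged (there is no Annual Declaration in force), so (e) stands. So (a) is unavailable.
Exception (b) fails — rent is paid in cash.
Exception (c) is satisfied on its face — the tenant is an immediate family member; the reference index is 224, meeting the 218 threshold; there is no written lease. However, paragraph (g) must be considered: (g) operates against (c): a current Annual Notice is held. (c) is therefore removed.
Exception (d) is satisfied on its face — the property is let furnished; aggregate throughput is 6,310 units, meeting the 5,190 units threshold. Applying paragraphs (h)–(n): (h) would limit (d) — a current Category B Clearance is held — but (i) sets (h) aside: (i) operates against (h): the compliance score is 71 points, meeting the 70 points threshold. (j) would limit (i) — the property is publicly advertised — but (k) sets (j) aside: (k) applies — the qualifying period is 195 days, meeting the 190 days threshold. (l) would limit (k) — a current Annual Clearance is held — but (m) sets (l) aside: (m) is triggered — the space is let for business use. (n) is not triggered (the baseline figure is 971, not under 896), so (m) stands. So (d) applies.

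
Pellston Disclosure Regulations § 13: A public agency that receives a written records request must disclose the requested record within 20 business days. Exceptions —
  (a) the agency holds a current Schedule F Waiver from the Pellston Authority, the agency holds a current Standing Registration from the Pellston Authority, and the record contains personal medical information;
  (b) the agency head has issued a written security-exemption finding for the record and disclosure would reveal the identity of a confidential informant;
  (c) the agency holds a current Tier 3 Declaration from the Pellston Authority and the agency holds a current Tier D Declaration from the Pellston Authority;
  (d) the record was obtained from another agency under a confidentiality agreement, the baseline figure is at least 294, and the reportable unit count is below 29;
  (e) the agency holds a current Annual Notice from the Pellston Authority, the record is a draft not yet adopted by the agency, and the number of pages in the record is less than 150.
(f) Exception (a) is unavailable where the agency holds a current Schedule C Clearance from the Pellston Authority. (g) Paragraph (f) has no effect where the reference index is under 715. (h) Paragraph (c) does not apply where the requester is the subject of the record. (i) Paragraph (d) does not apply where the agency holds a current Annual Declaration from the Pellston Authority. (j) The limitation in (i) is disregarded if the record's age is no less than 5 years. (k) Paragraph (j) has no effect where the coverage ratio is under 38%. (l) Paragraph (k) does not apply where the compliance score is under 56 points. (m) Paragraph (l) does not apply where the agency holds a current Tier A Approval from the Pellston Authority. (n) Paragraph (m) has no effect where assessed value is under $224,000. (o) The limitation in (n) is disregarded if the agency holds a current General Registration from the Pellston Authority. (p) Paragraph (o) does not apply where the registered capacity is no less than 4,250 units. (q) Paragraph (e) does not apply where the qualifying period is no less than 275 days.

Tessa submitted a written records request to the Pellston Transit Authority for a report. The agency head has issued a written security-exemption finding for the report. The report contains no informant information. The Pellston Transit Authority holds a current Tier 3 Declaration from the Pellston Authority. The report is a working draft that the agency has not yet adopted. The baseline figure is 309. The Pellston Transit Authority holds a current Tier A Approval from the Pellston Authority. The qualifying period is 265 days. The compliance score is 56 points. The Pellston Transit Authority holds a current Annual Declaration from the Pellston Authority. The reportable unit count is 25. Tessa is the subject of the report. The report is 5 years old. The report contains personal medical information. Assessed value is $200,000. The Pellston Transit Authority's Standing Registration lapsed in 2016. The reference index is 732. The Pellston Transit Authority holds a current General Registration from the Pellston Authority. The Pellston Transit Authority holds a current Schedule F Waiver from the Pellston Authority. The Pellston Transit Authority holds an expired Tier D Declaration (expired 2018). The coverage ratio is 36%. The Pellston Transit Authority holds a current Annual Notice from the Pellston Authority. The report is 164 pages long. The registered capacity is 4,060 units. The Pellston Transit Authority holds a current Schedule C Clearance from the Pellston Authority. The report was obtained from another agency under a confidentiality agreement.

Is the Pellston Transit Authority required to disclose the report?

Exception (a) fails — the Standing Registration is not current.
Exception (b) fails — the report contains no informant information.
Exception (c) does not apply: there is no Tier D Declaration in force.
Exception (d) is satisfied on its face — the report was obtained under a confidentiality agreement; the baseline figure is 309, meeting the 294 threshold; the reportable unit count is 25, below the 29 limit. Turning to paragraphs (i)–(p): (i) operates against (d): a current Annual Declaration is held. (j) operates (the record's age is 5 years, meeting the 5 years threshold), but is set aside by (k): (k) operates against (j): the coverage ratio is 36%, under the 38% limit. (l), which would lift (k), is inapplicable — the compliance score is 56 points, not under 56 points. (d) is therefore removed.
Exception (e) fails — the number of pages in the record is 164, not less than 150.
No exception applies. The general rule governs.

Yes — the Pellston Transit Authority must disclose the report.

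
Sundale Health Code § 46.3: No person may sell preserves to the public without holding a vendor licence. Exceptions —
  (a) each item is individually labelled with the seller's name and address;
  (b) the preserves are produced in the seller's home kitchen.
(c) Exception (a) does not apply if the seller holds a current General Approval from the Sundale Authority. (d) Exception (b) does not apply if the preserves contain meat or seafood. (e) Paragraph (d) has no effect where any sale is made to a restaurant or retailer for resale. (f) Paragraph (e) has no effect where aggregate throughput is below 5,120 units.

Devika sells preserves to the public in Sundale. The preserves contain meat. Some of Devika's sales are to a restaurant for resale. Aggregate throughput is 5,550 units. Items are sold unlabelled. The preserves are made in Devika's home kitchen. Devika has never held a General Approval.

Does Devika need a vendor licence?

Exception (a) does not apply: items are sold unlabelled.
Exception (b) is satisfied on its face — the preserves are home-kitchen produced. Applying paragraphs (d)–(f): (d) operates (the preserves contain meat), but is overridden by (e): (e) is triggered — some sales are to a restaurant for resale. (f), which would lift (e), does not operate here — aggregate throughput is 5,550 units, not below 5,120 units. So (b) applies.

No — exception (b) applies; Devika is not required to hold a vendor licence.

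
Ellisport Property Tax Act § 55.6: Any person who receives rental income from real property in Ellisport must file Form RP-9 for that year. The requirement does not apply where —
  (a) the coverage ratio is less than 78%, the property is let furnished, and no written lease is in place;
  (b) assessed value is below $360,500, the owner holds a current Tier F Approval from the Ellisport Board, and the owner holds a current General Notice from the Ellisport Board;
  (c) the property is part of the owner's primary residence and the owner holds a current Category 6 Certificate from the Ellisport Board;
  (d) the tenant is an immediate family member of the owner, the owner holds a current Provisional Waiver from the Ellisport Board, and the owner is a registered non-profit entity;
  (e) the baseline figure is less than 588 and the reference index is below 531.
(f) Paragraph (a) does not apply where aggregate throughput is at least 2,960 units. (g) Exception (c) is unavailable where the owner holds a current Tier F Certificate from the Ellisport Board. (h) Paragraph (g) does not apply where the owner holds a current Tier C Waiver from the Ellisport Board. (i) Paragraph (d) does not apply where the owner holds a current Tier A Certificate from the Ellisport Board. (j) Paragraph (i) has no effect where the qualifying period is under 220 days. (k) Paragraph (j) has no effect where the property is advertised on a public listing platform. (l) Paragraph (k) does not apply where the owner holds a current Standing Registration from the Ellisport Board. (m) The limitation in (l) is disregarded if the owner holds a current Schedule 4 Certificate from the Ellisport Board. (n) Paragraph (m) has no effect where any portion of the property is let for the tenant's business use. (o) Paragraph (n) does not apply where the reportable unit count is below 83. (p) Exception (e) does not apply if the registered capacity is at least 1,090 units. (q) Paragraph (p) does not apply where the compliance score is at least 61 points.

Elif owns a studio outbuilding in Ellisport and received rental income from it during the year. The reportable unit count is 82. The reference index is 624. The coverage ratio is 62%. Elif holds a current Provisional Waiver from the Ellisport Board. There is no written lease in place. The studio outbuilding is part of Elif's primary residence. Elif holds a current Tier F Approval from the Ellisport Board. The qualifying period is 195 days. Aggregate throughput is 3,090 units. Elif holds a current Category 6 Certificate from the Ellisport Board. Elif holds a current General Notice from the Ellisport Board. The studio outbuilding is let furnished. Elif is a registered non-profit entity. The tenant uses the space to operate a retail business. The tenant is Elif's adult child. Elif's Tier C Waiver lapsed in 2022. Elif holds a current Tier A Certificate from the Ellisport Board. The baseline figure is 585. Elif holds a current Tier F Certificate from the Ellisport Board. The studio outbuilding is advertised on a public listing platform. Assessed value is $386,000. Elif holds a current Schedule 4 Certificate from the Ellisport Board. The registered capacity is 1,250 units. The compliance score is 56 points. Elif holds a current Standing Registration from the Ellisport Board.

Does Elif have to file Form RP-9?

All of (a)'s requirements are met (the coverage ratio is 62%, less than the 78% limit; the property is let furnished; there is no written lease). But applying paragraph (f): (f) operates — aggregate throughput is 3,090 units, meeting the 2,960 units threshold. (a) is therefore removed.
Exception (b) requires that assessed value is below $360,500; but assessed value is $386,000, not below $360,500, so (b) is unavailable.
Exception (c)'s conditions are all satisfied: the studio outbuilding is part of the primary residence; a current Category 6 Certificate is held. But applying paragraphs (g)–(h): (g) is engaged — a current Tier F Certificate is held. (h) is not triggered (no current Tier C Waiver is held), so (g) stands. So (c) is unavailable.
Exception (d)'s conditions are all satisfied: the tenant is an immediate family member; a current Provisional Waiver is held; Elif is a registered non-profit. Turning to paragraphs (i)–(o): (i) is engaged — a current Tier A Certificate is held. (j) would limit (i) — the qualifying period is 195 days, under the 220 days limit — but (k) sets (j) aside: (k) operates — the property is publicly advertised. (l) is engaged (a current Standing Registration is held), but is overridden by (m): (m) operates against (l): a current Schedule 4 Certificate is held. (n) would limit (m) — the space is let for business use — but (o) sets (n) aside: (o) operates against (n): the reportable unit count is 82, below the 83 limit. Exception (d) does not apply.
Exception (e) fails — the reference index is 624, not below 531.
No exception applies. The general rule governs.

Yes — Elif must file Form RP-9.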